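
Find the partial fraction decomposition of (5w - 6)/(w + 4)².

(5w - 6) = A(w + 4) + B. At w = -4: B = 5·(-4) - 6 = -26. Coeff of w: A = 5
Result: 5/(w + 4) - 26/(w + 4)²


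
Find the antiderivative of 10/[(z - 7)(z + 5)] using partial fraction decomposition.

Decompose: 10/[(z - 7)(z + 5)] = (5/6)/(z - 7) - (5/6)/(z + 5). Integrate each term: (5/6) ln|(z - 7)| - (5/6) ln|(z + 5)| + C


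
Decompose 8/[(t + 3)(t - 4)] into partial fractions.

8/(t + 3)(t - 4) = P/(t + 3) + Q/(t - 4). P = 8/(-3 - 4) = -8/7, Q = 8/(4 + 3) = 8/7
Result: (-8/7)/(t + 3) + (8/7)/(t - 4)


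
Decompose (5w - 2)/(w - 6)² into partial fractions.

(5w - 2) = P(w - 6) + Q. At w = 6: Q = 5·6 - 2 = 28. Coeff of w: P = 5
Result: 5/(w - 6) + 28/(w - 6)²


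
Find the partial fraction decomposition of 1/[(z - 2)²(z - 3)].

Cover-up at z=3: C = 1/(3 - 2)² = 1. Cover-up at z=2: B = 1/(2 - 3) = -1. Comparing z² coeff: A = -C = -1
Result: -1/(z - 2) - 1/(z - 2)² + 1/(z - 3)


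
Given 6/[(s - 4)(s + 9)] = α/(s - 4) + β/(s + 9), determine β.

Cover-up at s = -9: β = 6/(-9 - 4) = -6/13


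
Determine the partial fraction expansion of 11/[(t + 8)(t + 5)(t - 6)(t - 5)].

Using Heaviside cover-up: (-11/546)/(t + 8) + (1/30)/(t + 5) + (1/14)/(t - 6) - (11/130)/(t - 5)


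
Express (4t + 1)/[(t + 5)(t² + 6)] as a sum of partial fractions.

At t=-5: P = (4·(-5) + 1)/((-5)² + 6) = -19/31. Q = -P = 19/31, R = 4 - (-5)·P = 29/31
Result: (-19/31)/(t + 5) + ((19/31)t + 29/31)/(t² + 6)


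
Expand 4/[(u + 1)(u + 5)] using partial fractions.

4/(u + 1)(u + 5) = A/(u + 1) + B/(u + 5). A = 4/(-1 + 5) = 1, B = 4/(-5 + 1) = -1
Result: 1/(u + 1) - 1/(u + 5)


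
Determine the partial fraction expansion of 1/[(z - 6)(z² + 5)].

Cover-up at z = 6: α = 1/(6² + 5) = 1/41. Then β = -α = -1/41, γ = -α·(0 + 6) = -6/41
Result: (1/41)/(z - 6) - ((1/41)z + 6/41)/(z² + 5)


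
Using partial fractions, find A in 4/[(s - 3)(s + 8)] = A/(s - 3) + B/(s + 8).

Cover-up at s = 3: A = 4/(3 + 8) = 4/11


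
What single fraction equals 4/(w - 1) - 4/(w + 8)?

Common denominator (w - 1)(w + 8). Numerator: 4(w + 8) - 4(w - 1) = (4w + 32) - (4w - 4) = 36
Result: (36)/[(w - 1)(w + 8)]


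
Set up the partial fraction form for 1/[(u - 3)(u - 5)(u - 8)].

Three distinct linear factors: α/(u - 3) + β/(u - 5) + γ/(u - 8)


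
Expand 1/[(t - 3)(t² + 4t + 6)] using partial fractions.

Cover-up at t = 3: P = 1/(3² + 4·3 + 6) = 1/27. Then Q = -P = -1/27, R = -P·(4 + 3) = -7/27
Result: (1/27)/(t - 3) - ((1/27)t + 7/27)/(t² + 4t + 6)


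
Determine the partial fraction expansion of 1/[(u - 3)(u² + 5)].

Cover-up at u = 3: α = 1/(3² + 5) = 1/14. Then β = -α = -1/14, γ = -α·(0 + 3) = -3/14
Result: (1/14)/(u - 3) - ((1/14)u + 3/14)/(u² + 5)


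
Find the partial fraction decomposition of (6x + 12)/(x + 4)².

(6x + 12) = α(x + 4) + β. At x = -4: β = 6·(-4) + 12 = -12. Coeff of x: α = 6
Result: 6/(x + 4) - 12/(x + 4)²


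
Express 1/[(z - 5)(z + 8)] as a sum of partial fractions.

1/(z - 5)(z + 8) = A/(z - 5) + B/(z + 8). A = 1/(5 + 8) = 1/13, B = 1/(-8 - 5) = -1/13
Result: (1/13)/(z - 5) - (1/13)/(z + 8)


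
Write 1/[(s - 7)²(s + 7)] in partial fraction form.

Cover-up at s=-7: R = 1/(-7 - 7)² = 1/196. Cover-up at s=7: Q = 1/(7 + 7) = 1/14. Comparing s² coeff: P = -R = -1/196
Result: (-1/196)/(s - 7) + (1/14)/(s - 7)² + (1/196)/(s + 7)


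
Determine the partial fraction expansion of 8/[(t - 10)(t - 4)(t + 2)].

Using cover-up method: A = 1/9, B = -2/9, C = 1/9
Result: (1/9)/(t - 10) - (2/9)/(t - 4) + (1/9)/(t + 2)


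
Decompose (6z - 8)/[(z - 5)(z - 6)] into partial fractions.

At z=5: α = (6·5 - 8)/(5 - 6) = -22. At z=6: β = (6·6 - 8)/(6 - 5) = 28
Result: -22/(z - 5) + 28/(z - 6)


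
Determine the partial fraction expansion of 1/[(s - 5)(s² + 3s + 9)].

Cover-up at s = 5: α = 1/(5² + 3·5 + 9) = 1/49. Then β = -α = -1/49, γ = -α·(3 + 5) = -8/49
Result: (1/49)/(s - 5) - ((1/49)s + 8/49)/(s² + 3s + 9)


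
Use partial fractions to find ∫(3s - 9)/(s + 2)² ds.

Decompose: α = 3, β = 3·(-2) - 9 = -15, so (3s - 9)/(s + 2)² = 3/(s + 2) - 15/(s + 2)². Integrate: ∫ α/(s + 2) ds = 3 ln|(s + 2)|; ∫ β/(s + 2)² ds = 15/(s + 2). Sum: 3 ln|(s + 2)| + 15/(s + 2) + C


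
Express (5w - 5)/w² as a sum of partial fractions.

(5w - 5) = αw + β. At w = 0: β = 5·0 - 5 = -5. Coeff of w: α = 5
Result: 5/w - 5/w²


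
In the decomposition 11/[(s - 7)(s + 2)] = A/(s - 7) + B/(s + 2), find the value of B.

Cover-up at s = -2: B = 11/(-2 - 7) = -11/9


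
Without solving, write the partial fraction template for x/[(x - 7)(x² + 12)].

Linear + irreducible quadratic: α/(x - 7) + (βx + γ)/(x² + 12)


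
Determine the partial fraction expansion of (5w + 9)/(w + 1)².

(5w + 9) = P(w + 1) + Q. At w = -1: Q = 5·(-1) + 9 = 4. Coeff of w: P = 5
Result: 5/(w + 1) + 4/(w + 1)²


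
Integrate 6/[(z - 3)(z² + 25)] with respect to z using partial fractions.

Cover-up at z=3: α = 6/(3²+25) = 3/17. Coeff matching: β = -3/17, γ = -9/17. Decomposition: (3/17)/(z - 3) - ((3/17)z + 9/17)/(z² + 25). Integrate: linear → ln, quadratic → (1/2)ln + arctan: (3/17) ln|(z - 3)| - (3/34) ln(z² + 25) - (9/85) arctan(z/5) + C


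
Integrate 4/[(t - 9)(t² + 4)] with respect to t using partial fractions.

Cover-up at t=9: P = 4/(9²+4) = 4/85. Coeff matching: Q = -4/85, R = -36/85. Decomposition: (4/85)/(t - 9) - ((4/85)t + 36/85)/(t² + 4). Integrate: linear → ln, quadratic → (1/2)ln + arctan: (4/85) ln|(t - 9)| - (2/85) ln(t² + 4) - (18/85) arctan(t/2) + C


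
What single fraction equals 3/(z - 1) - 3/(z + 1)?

Common denominator (z - 1)(z + 1). Numerator: 3(z + 1) - 3(z - 1) = (3z + 3) - (3z - 3) = 6
Result: (6)/[(z - 1)(z + 1)]


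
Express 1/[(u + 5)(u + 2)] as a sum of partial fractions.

1/(u + 5)(u + 2) = α/(u + 5) + β/(u + 2). α = 1/(-5 + 2) = -1/3, β = 1/(-2 + 5) = 1/3
Result: (-1/3)/(u + 5) + (1/3)/(u + 2)


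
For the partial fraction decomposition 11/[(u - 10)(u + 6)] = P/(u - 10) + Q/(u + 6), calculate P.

Cover-up at u = 10: P = 11/(10 + 6) = 11/16


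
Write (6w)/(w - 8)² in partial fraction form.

(6w) = A(w - 8) + B. At w = 8: B = 6·8 + 0 = 48. Coeff of w: A = 6
Result: 6/(w - 8) + 48/(w - 8)²


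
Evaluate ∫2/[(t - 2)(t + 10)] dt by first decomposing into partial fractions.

Decompose: 2/[(t - 2)(t + 10)] = (1/6)/(t - 2) - (1/6)/(t + 10). Integrate each term: (1/6) ln|(t - 2)| - (1/6) ln|(t + 10)| + C


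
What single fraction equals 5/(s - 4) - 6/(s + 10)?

Common denominator (s - 4)(s + 10). Numerator: 5(s + 10) - 6(s - 4) = (5s + 50) - (6s - 24) = -s + 74
Result: (-s + 74)/[(s - 4)(s + 10)]


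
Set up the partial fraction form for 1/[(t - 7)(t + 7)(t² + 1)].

Two linear + quadratic: P/(t - 7) + Q/(t + 7) + (Rt + S)/(t² + 1)


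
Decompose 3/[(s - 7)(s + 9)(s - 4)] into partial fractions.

Using cover-up method: A = 1/16, B = 3/208, C = -1/13
Result: (1/16)/(s - 7) + (3/208)/(s + 9) - (1/13)/(s - 4)


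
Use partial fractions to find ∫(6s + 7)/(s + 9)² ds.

Decompose: P = 6, Q = 6·(-9) + 7 = -47, so (6s + 7)/(s + 9)² = 6/(s + 9) - 47/(s + 9)². Integrate: ∫ P/(s + 9) ds = 6 ln|(s + 9)|; ∫ Q/(s + 9)² ds = 47/(s + 9). Sum: 6 ln|(s + 9)| + 47/(s + 9) + C


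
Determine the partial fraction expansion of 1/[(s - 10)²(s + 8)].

Cover-up at s=-8: R = 1/(-8 - 10)² = 1/324. Cover-up at s=10: Q = 1/(10 + 8) = 1/18. Comparing s² coeff: P = -R = -1/324
Result: (-1/324)/(s - 10) + (1/18)/(s - 10)² + (1/324)/(s + 8)


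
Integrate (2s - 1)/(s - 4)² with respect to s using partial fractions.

Decompose: α = 2, β = 2·4 - 1 = 7, so (2s - 1)/(s - 4)² = 2/(s - 4) + 7/(s - 4)². Integrate: ∫ α/(s - 4) ds = 2 ln|(s - 4)|; ∫ β/(s - 4)² ds = -7/(s - 4). Sum: 2 ln|(s - 4)| - 7/(s - 4) + C


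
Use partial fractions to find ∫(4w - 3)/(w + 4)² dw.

Decompose: P = 4, Q = 4·(-4) - 3 = -19, so (4w - 3)/(w + 4)² = 4/(w + 4) - 19/(w + 4)². Integrate: ∫ P/(w + 4) dw = 4 ln|(w + 4)|; ∫ Q/(w + 4)² dw = 19/(w + 4). Sum: 4 ln|(w + 4)| + 19/(w + 4) + C


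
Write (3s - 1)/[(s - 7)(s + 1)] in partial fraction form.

At s=7: P = (3·7 - 1)/(7 + 1) = 5/2. At s=-1: Q = (3·(-1) - 1)/(-1 - 7) = 1/2
Result: (5/2)/(s - 7) + (1/2)/(s + 1)


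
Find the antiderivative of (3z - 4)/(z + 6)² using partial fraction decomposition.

Decompose: A = 3, B = 3·(-6) - 4 = -22, so (3z - 4)/(z + 6)² = 3/(z + 6) - 22/(z + 6)². Integrate: ∫ A/(z + 6) dz = 3 ln|(z + 6)|; ∫ B/(z + 6)² dz = 22/(z + 6). Sum: 3 ln|(z + 6)| + 22/(z + 6) + C


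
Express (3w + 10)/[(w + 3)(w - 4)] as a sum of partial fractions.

At w=-3: A = (3·(-3) + 10)/(-3 - 4) = -1/7. At w=4: B = (3·4 + 10)/(4 + 3) = 22/7
Result: (-1/7)/(w + 3) + (22/7)/(w - 4)


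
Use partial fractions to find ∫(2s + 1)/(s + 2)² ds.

Decompose: P = 2, Q = 2·(-2) + 1 = -3, so (2s + 1)/(s + 2)² = 2/(s + 2) - 3/(s + 2)². Integrate: ∫ P/(s + 2) ds = 2 ln|(s + 2)|; ∫ Q/(s + 2)² ds = 3/(s + 2). Sum: 2 ln|(s + 2)| + 3/(s + 2) + C


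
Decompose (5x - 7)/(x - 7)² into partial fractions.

(5x - 7) = α(x - 7) + β. At x = 7: β = 5·7 - 7 = 28. Coeff of x: α = 5
Result: 5/(x - 7) + 28/(x - 7)²


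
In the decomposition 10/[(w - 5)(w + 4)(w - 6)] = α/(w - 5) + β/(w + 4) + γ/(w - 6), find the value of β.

Cover-up at w = -4: β = 10/[(-4 - 5)(-4 - 6)] = 10/[(-9)(-10)] = 10/90 = 1/9


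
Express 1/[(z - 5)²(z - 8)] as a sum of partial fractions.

Cover-up at z=8: γ = 1/(8 - 5)² = 1/9. Cover-up at z=5: β = 1/(5 - 8) = -1/3. Comparing z² coeff: α = -γ = -1/9
Result: (-1/9)/(z - 5) - (1/3)/(z - 5)² + (1/9)/(z - 8)


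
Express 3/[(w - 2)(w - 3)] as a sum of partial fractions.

3/(w - 2)(w - 3) = P/(w - 2) + Q/(w - 3). P = 3/(2 - 3) = -3, Q = 3/(3 - 2) = 3
Result: -3/(w - 2) + 3/(w - 3)


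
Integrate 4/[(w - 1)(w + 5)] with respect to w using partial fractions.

Decompose: 4/[(w - 1)(w + 5)] = (2/3)/(w - 1) - (2/3)/(w + 5). Integrate each term: (2/3) ln|(w - 1)| - (2/3) ln|(w + 5)| + C


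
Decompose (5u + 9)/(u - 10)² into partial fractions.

(5u + 9) = P(u - 10) + Q. At u = 10: Q = 5·10 + 9 = 59. Coeff of u: P = 5
Result: 5/(u - 10) + 59/(u - 10)²


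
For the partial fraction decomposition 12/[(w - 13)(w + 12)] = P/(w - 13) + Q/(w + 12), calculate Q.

Cover-up at w = -12: Q = 12/(-12 - 13) = -12/25


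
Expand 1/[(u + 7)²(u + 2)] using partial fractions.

Cover-up at u=-2: C = 1/(-2 + 7)² = 1/25. Cover-up at u=-7: B = 1/(-7 + 2) = -1/5. Comparing u² coeff: A = -C = -1/25
Result: (-1/25)/(u + 7) - (1/5)/(u + 7)² + (1/25)/(u + 2)


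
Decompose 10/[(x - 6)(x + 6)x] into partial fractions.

Using cover-up method: P = 5/36, Q = 5/36, R = -5/18
Result: (5/36)/(x - 6) + (5/36)/(x + 6) - (5/18)/x


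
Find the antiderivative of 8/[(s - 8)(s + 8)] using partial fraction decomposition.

Decompose: 8/[(s - 8)(s + 8)] = (1/2)/(s - 8) - (1/2)/(s + 8). Integrate each term: (1/2) ln|(s - 8)| - (1/2) ln|(s + 8)| + C


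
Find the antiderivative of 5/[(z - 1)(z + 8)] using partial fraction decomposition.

Decompose: 5/[(z - 1)(z + 8)] = (5/9)/(z - 1) - (5/9)/(z + 8). Integrate each term: (5/9) ln|(z - 1)| - (5/9) ln|(z + 8)| + C


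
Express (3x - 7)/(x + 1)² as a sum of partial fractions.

(3x - 7) = A(x + 1) + B. At x = -1: B = 3·(-1) - 7 = -10. Coeff of x: A = 3
Result: 3/(x + 1) - 10/(x + 1)²


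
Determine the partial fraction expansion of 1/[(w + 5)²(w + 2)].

Cover-up at w=-2: R = 1/(-2 + 5)² = 1/9. Cover-up at w=-5: Q = 1/(-5 + 2) = -1/3. Comparing w² coeff: P = -R = -1/9
Result: (-1/9)/(w + 5) - (1/3)/(w + 5)² + (1/9)/(w + 2)


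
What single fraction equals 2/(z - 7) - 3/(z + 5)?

Common denominator (z - 7)(z + 5). Numerator: 2(z + 5) - 3(z - 7) = (2z + 10) - (3z - 21) = -z + 31
Result: (-z + 31)/[(z - 7)(z + 5)]


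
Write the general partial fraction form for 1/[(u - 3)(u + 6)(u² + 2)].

Two linear + quadratic: P/(u - 3) + Q/(u + 6) + (Ru + S)/(u² + 2)


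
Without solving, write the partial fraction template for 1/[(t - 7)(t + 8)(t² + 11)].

Two linear + quadratic: α/(t - 7) + β/(t + 8) + (γt + δ)/(t² + 11)


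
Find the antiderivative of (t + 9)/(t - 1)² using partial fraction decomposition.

Decompose: P = 1, Q = 1·1 + 9 = 10, so (t + 9)/(t - 1)² = 1/(t - 1) + 10/(t - 1)². Integrate: ∫ P/(t - 1) dt = ln|(t - 1)|; ∫ Q/(t - 1)² dt = -10/(t - 1). Sum: ln|(t - 1)| - 10/(t - 1) + C


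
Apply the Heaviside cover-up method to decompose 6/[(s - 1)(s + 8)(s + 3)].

Cover (s - 1), s=1: α = 6/[(1 + 8)(1 + 3)] = 1/6. Cover (s + 8), s=-8: β = 6/[(-8 - 1)(-8 + 3)] = 2/15. Cover (s + 3), s=-3: γ = 6/[(-3 - 1)(-3 + 8)] = -3/10.
Result: (1/6)/(s - 1) + (2/15)/(s + 8) - (3/10)/(s + 3)


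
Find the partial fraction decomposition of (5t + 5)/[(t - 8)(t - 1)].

At t=8: A = (5·8 + 5)/(8 - 1) = 45/7. At t=1: B = (5·1 + 5)/(1 - 8) = -10/7
Result: (45/7)/(t - 8) - (10/7)/(t - 1)


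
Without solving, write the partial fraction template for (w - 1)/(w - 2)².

Repeated linear factor: P/(w - 2) + Q/(w - 2)²


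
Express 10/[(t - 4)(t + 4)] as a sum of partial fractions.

10/(t - 4)(t + 4) = α/(t - 4) + β/(t + 4). α = 10/(4 + 4) = 5/4, β = 10/(-4 - 4) = -5/4
Result: (5/4)/(t - 4) - (5/4)/(t + 4)


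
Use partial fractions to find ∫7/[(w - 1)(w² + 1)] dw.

Cover-up at w=1: P = 7/(1²+1) = 7/2. Coeff matching: Q = -7/2, R = -7/2. Decomposition: (7/2)/(w - 1) - ((7/2)w + 7/2)/(w² + 1). Integrate: linear → ln, quadratic → (1/2)ln + arctan: (7/2) ln|(w - 1)| - (7/4) ln(w² + 1) - (7/2) arctan(w) + C


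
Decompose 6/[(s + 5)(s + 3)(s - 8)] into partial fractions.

Using cover-up method: A = 3/13, B = -3/11, C = 6/143
Result: (3/13)/(s + 5) - (3/11)/(s + 3) + (6/143)/(s - 8)


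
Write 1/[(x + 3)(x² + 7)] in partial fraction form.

Cover-up at x = -3: P = 1/((-3)² + 7) = 1/16. Then Q = -P = -1/16, R = -P·(0 - 3) = 3/16
Result: (1/16)/(x + 3) - ((1/16)x - 3/16)/(x² + 7)


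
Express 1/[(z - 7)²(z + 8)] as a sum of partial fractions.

Cover-up at z=-8: R = 1/(-8 - 7)² = 1/225. Cover-up at z=7: Q = 1/(7 + 8) = 1/15. Comparing z² coeff: P = -R = -1/225
Result: (-1/225)/(z - 7) + (1/15)/(z - 7)² + (1/225)/(z + 8)


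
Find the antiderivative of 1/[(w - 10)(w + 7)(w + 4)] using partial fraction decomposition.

Cover-up: α = 1/238, β = 1/51, γ = -1/42. Decomposition: (1/238)/(w - 10) + (1/51)/(w + 7) - (1/42)/(w + 4). Integrate each term: (1/238) ln|(w - 10)| + (1/51) ln|(w + 7)| - (1/42) ln|(w + 4)| + C


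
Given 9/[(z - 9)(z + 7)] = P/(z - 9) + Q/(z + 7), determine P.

Cover-up at z = 9: P = 9/(9 + 7) = 9/16


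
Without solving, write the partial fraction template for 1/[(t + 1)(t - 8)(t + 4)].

Three distinct linear factors: P/(t + 1) + Q/(t - 8) + R/(t + 4)


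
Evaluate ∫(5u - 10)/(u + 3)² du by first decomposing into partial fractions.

Decompose: P = 5, Q = 5·(-3) - 10 = -25, so (5u - 10)/(u + 3)² = 5/(u + 3) - 25/(u + 3)². Integrate: ∫ P/(u + 3) du = 5 ln|(u + 3)|; ∫ Q/(u + 3)² du = 25/(u + 3). Sum: 5 ln|(u + 3)| + 25/(u + 3) + C


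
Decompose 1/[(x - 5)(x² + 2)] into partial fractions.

Cover-up at x = 5: P = 1/(5² + 2) = 1/27. Then Q = -P = -1/27, R = -P·(0 + 5) = -5/27
Result: (1/27)/(x - 5) - ((1/27)x + 5/27)/(x² + 2)


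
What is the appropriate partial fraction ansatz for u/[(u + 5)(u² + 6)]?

Linear + irreducible quadratic: A/(u + 5) + (Bu + C)/(u² + 6)


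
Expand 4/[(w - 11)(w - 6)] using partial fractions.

4/(w - 11)(w - 6) = A/(w - 11) + B/(w - 6). A = 4/(11 - 6) = 4/5, B = 4/(6 - 11) = -4/5
Result: (4/5)/(w - 11) - (4/5)/(w - 6)


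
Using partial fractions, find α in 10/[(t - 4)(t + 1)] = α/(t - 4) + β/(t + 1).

Cover-up at t = 4: α = 10/(4 + 1) = 10/5 = 2


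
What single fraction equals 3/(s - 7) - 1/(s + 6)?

Common denominator (s - 7)(s + 6). Numerator: 3(s + 6) - 1(s - 7) = (3s + 18) - (s - 7) = 2s + 25
Result: (2s + 25)/[(s - 7)(s + 6)]


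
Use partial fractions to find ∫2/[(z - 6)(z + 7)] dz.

Decompose: 2/[(z - 6)(z + 7)] = (2/13)/(z - 6) - (2/13)/(z + 7). Integrate each term: (2/13) ln|(z - 6)| - (2/13) ln|(z + 7)| + C


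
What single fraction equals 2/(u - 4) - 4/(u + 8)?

Common denominator (u - 4)(u + 8). Numerator: 2(u + 8) - 4(u - 4) = (2u + 16) - (4u - 16) = -2u + 32
Result: (-2u + 32)/[(u - 4)(u + 8)]


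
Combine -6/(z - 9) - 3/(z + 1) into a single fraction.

Common denominator (z - 9)(z + 1). Numerator: -6(z + 1) - 3(z - 9) = (-6z - 6) - (3z - 27) = -9z + 21
Result: (-9z + 21)/[(z - 9)(z + 1)]


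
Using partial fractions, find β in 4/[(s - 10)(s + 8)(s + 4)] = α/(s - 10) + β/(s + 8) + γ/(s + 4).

Cover-up at s = -8: β = 4/[(-8 - 10)(-8 + 4)] = 4/[(-18)(-4)] = 4/72 = 1/18


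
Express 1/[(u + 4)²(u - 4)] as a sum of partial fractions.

Cover-up at u=4: C = 1/(4 + 4)² = 1/64. Cover-up at u=-4: B = 1/(-4 - 4) = -1/8. Comparing u² coeff: A = -C = -1/64
Result: (-1/64)/(u + 4) - (1/8)/(u + 4)² + (1/64)/(u - 4)


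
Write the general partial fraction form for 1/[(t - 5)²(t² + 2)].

Repeated linear + quadratic: P/(t - 5) + Q/(t - 5)² + (Rt + S)/(t² + 2)


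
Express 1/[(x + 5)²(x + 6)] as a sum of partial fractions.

Cover-up at x=-6: γ = 1/(-6 + 5)² = 1. Cover-up at x=-5: β = 1/(-5 + 6) = 1. Comparing x² coeff: α = -γ = -1
Result: -1/(x + 5) + 1/(x + 5)² + 1/(x + 6)


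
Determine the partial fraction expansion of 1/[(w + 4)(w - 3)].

1/(w + 4)(w - 3) = α/(w + 4) + β/(w - 3). α = 1/(-4 - 3) = -1/7, β = 1/(3 + 4) = 1/7
Result: (-1/7)/(w + 4) + (1/7)/(w - 3)


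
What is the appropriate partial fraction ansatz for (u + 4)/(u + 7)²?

Repeated linear factor: P/(u + 7) + Q/(u + 7)²


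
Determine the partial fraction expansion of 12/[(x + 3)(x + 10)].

12/(x + 3)(x + 10) = α/(x + 3) + β/(x + 10). α = 12/(-3 + 10) = 12/7, β = 12/(-10 + 3) = -12/7
Result: (12/7)/(x + 3) - (12/7)/(x + 10)


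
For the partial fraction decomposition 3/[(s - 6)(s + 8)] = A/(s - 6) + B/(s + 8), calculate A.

Cover-up at s = 6: A = 3/(6 + 8) = 3/14


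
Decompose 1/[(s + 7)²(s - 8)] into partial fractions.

Cover-up at s=8: R = 1/(8 + 7)² = 1/225. Cover-up at s=-7: Q = 1/(-7 - 8) = -1/15. Comparing s² coeff: P = -R = -1/225
Result: (-1/225)/(s + 7) - (1/15)/(s + 7)² + (1/225)/(s - 8)


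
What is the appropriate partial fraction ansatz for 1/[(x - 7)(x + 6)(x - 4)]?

Three distinct linear factors: A/(x - 7) + B/(x + 6) + C/(x - 4)


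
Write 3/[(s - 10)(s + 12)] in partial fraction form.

3/(s - 10)(s + 12) = P/(s - 10) + Q/(s + 12). P = 3/(10 + 12) = 3/22, Q = 3/(-12 - 10) = -3/22
Result: (3/22)/(s - 10) - (3/22)/(s + 12)


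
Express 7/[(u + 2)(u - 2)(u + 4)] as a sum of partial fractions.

Using cover-up method: α = -7/8, β = 7/24, γ = 7/12
Result: (-7/8)/(u + 2) + (7/24)/(u - 2) + (7/12)/(u + 4)


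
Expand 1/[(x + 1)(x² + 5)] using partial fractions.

Cover-up at x = -1: P = 1/((-1)² + 5) = 1/6. Then Q = -P = -1/6, R = -P·(0 - 1) = 1/6
Result: (1/6)/(x + 1) - ((1/6)x - 1/6)/(x² + 5)


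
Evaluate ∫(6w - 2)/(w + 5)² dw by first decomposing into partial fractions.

Decompose: P = 6, Q = 6·(-5) - 2 = -32, so (6w - 2)/(w + 5)² = 6/(w + 5) - 32/(w + 5)². Integrate: ∫ P/(w + 5) dw = 6 ln|(w + 5)|; ∫ Q/(w + 5)² dw = 32/(w + 5). Sum: 6 ln|(w + 5)| + 32/(w + 5) + C


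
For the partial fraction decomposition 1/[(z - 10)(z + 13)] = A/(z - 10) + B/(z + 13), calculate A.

Cover-up at z = 10: A = 1/(10 + 13) = 1/23


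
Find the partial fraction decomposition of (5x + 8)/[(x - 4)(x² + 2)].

At x=4: α = (5·4 + 8)/(4² + 2) = 14/9. β = -α = -14/9, γ = 5 - 4·α = -11/9
Result: (14/9)/(x - 4) - ((14/9)x + 11/9)/(x² + 2)


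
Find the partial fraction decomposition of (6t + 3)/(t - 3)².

(6t + 3) = P(t - 3) + Q. At t = 3: Q = 6·3 + 3 = 21. Coeff of t: P = 6
Result: 6/(t - 3) + 21/(t - 3)²


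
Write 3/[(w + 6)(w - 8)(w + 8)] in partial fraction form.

Using cover-up method: α = -3/28, β = 3/224, γ = 3/32
Result: (-3/28)/(w + 6) + (3/224)/(w - 8) + (3/32)/(w + 8)


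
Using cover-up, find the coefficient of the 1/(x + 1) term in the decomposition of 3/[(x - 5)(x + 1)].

Cover (x + 1), set x=-1: 3/((x - 5) at x=-1) = 3/(-6) = -1/2


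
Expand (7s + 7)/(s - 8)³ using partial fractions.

(7s + 7) = α(s - 8)² + β(s - 8) + γ. At s = 8: γ = 7·8 + 7 = 63. Coefficients: α = 0, β = 7
Result: 7/(s - 8)² + 63/(s - 8)³


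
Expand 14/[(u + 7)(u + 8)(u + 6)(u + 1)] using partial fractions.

Using Heaviside cover-up: (7/3)/(u + 7) - 1/(u + 8) - (7/5)/(u + 6) + (1/15)/(u + 1)


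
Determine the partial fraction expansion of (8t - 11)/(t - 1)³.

(8t - 11) = A(t - 1)² + B(t - 1) + C. At t = 1: C = 8·1 - 11 = -3. Coefficients: A = 0, B = 8
Result: 8/(t - 1)² - 3/(t - 1)³


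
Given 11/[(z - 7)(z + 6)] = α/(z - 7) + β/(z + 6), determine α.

Cover-up at z = 7: α = 11/(7 + 6) = 11/13


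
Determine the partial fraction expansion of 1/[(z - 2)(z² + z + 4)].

Cover-up at z = 2: A = 1/(2² + 1·2 + 4) = 1/10. Then B = -A = -1/10, C = -A·(1 + 2) = -3/10
Result: (1/10)/(z - 2) - ((1/10)z + 3/10)/(z² + z + 4)


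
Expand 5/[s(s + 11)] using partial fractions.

5/s(s + 11) = P/s + Q/(s + 11). P = 5/(0 + 11) = 5/11, Q = 5/(-11 - 0) = -5/11
Result: (5/11)/s - (5/11)/(s + 11)


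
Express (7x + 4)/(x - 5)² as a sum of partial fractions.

(7x + 4) = α(x - 5) + β. At x = 5: β = 7·5 + 4 = 39. Coeff of x: α = 7
Result: 7/(x - 5) + 39/(x - 5)²


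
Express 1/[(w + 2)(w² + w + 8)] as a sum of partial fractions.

Cover-up at w = -2: α = 1/((-2)² + 1·(-2) + 8) = 1/10. Then β = -α = -1/10, γ = -α·(1 - 2) = 1/10
Result: (1/10)/(w + 2) - ((1/10)w - 1/10)/(w² + w + 8)


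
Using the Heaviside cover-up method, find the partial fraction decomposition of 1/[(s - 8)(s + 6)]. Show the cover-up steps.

Cover (s - 8): set s=8, get α = 1/(8 + 6) = 1/14. Cover (s + 6): set s=-6, get β = 1/(-6 - 8) = -1/14.
Result: (1/14)/(s - 8) - (1/14)/(s + 6)


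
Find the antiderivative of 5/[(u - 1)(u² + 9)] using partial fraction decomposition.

Cover-up at u=1: P = 5/(1²+9) = 1/2. Coeff matching: Q = -1/2, R = -1/2. Decomposition: (1/2)/(u - 1) - ((1/2)u + 1/2)/(u² + 9). Integrate: linear → ln, quadratic → (1/2)ln + arctan: (1/2) ln|(u - 1)| - (1/4) ln(u² + 9) - (1/6) arctan(u/3) + C


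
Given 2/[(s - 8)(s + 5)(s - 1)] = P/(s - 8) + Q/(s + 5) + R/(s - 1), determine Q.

Cover-up at s = -5: Q = 2/[(-5 - 8)(-5 - 1)] = 2/[(-13)(-6)] = 2/78 = 1/39


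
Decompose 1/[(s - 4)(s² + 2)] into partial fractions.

Cover-up at s = 4: P = 1/(4² + 2) = 1/18. Then Q = -P = -1/18, R = -P·(0 + 4) = -2/9
Result: (1/18)/(s - 4) - ((1/18)s + 2/9)/(s² + 2)


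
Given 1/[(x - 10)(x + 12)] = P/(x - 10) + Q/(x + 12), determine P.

Cover-up at x = 10: P = 1/(10 + 12) = 1/22


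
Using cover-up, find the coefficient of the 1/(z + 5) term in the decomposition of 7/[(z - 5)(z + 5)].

Cover (z + 5), set z=-5: 7/((z - 5) at z=-5) = 7/(-10) = -7/10


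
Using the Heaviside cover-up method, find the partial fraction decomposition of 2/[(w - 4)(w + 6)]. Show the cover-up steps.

Cover (w - 4): set w=4, get A = 2/(4 + 6) = 1/5. Cover (w + 6): set w=-6, get B = 2/(-6 - 4) = -1/5.
Result: (1/5)/(w - 4) - (1/5)/(w + 6)


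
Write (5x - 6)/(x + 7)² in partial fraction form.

(5x - 6) = A(x + 7) + B. At x = -7: B = 5·(-7) - 6 = -41. Coeff of x: A = 5
Result: 5/(x + 7) - 41/(x + 7)²


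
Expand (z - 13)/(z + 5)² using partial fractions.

(z - 13) = A(z + 5) + B. At z = -5: B = 1·(-5) - 13 = -18. Coeff of z: A = 1
Result: 1/(z + 5) - 18/(z + 5)²


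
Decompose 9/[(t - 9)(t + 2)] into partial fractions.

9/(t - 9)(t + 2) = P/(t - 9) + Q/(t + 2). P = 9/(9 + 2) = 9/11, Q = 9/(-2 - 9) = -9/11
Result: (9/11)/(t - 9) - (9/11)/(t + 2)


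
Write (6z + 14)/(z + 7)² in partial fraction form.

(6z + 14) = α(z + 7) + β. At z = -7: β = 6·(-7) + 14 = -28. Coeff of z: α = 6
Result: 6/(z + 7) - 28/(z + 7)²


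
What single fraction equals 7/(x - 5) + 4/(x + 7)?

Common denominator (x - 5)(x + 7). Numerator: 7(x + 7) + 4(x - 5) = (7x + 49) + (4x - 20) = 11x + 29
Result: (11x + 29)/[(x - 5)(x + 7)]


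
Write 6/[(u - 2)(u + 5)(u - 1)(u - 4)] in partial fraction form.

Using Heaviside cover-up: (-3/7)/(u - 2) - (1/63)/(u + 5) + (1/3)/(u - 1) + (1/9)/(u - 4)


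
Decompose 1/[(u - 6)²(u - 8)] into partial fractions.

Cover-up at u=8: C = 1/(8 - 6)² = 1/4. Cover-up at u=6: B = 1/(6 - 8) = -1/2. Comparing u² coeff: A = -C = -1/4
Result: (-1/4)/(u - 6) - (1/2)/(u - 6)² + (1/4)/(u - 8)


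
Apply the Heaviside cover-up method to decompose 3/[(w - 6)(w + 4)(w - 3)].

Cover (w - 6), w=6: A = 3/[(6 + 4)(6 - 3)] = 1/10. Cover (w + 4), w=-4: B = 3/[(-4 - 6)(-4 - 3)] = 3/70. Cover (w - 3), w=3: C = 3/[(3 - 6)(3 + 4)] = -1/7.
Result: (1/10)/(w - 6) + (3/70)/(w + 4) - (1/7)/(w - 3)


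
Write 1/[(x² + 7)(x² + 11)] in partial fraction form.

Coefficient matching gives P = R = 0, Q = 1/(11-7) = 1/4, S = -Q = -1/4
Result: (1/4)/(x² + 7) - (1/4)/(x² + 11)


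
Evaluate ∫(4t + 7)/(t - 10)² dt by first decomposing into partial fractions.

Decompose: P = 4, Q = 4·10 + 7 = 47, so (4t + 7)/(t - 10)² = 4/(t - 10) + 47/(t - 10)². Integrate: ∫ P/(t - 10) dt = 4 ln|(t - 10)|; ∫ Q/(t - 10)² dt = -47/(t - 10). Sum: 4 ln|(t - 10)| - 47/(t - 10) + C


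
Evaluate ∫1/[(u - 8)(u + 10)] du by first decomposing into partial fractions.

Decompose: 1/[(u - 8)(u + 10)] = (1/18)/(u - 8) - (1/18)/(u + 10). Integrate each term: (1/18) ln|(u - 8)| - (1/18) ln|(u + 10)| + C


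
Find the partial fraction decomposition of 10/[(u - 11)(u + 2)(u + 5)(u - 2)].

Using Heaviside cover-up: (5/936)/(u - 11) + (5/78)/(u + 2) - (5/168)/(u + 5) - (5/126)/(u - 2)


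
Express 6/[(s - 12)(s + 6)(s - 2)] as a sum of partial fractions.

Using cover-up method: P = 1/30, Q = 1/24, R = -3/40
Result: (1/30)/(s - 12) + (1/24)/(s + 6) - (3/40)/(s - 2)


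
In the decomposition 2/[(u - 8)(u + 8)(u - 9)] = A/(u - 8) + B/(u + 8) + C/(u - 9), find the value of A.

Cover-up at u = 8: A = 2/[(8 + 8)(8 - 9)] = 2/[(16)(-1)] = -2/16 = -1/8


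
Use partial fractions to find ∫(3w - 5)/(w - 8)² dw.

Decompose: P = 3, Q = 3·8 - 5 = 19, so (3w - 5)/(w - 8)² = 3/(w - 8) + 19/(w - 8)². Integrate: ∫ P/(w - 8) dw = 3 ln|(w - 8)|; ∫ Q/(w - 8)² dw = -19/(w - 8). Sum: 3 ln|(w - 8)| - 19/(w - 8) + C


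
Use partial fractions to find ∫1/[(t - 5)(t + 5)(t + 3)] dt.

Cover-up: P = 1/80, Q = 1/20, R = -1/16. Decomposition: (1/80)/(t - 5) + (1/20)/(t + 5) - (1/16)/(t + 3). Integrate each term: (1/80) ln|(t - 5)| + (1/20) ln|(t + 5)| - (1/16) ln|(t + 3)| + C


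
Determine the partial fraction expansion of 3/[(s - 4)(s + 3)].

3/(s - 4)(s + 3) = α/(s - 4) + β/(s + 3). α = 3/(4 + 3) = 3/7, β = 3/(-3 - 4) = -3/7
Result: (3/7)/(s - 4) - (3/7)/(s + 3)


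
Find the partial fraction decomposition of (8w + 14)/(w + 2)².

(8w + 14) = P(w + 2) + Q. At w = -2: Q = 8·(-2) + 14 = -2. Coeff of w: P = 8
Result: 8/(w + 2) - 2/(w + 2)²


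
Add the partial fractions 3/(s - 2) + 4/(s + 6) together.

Common denominator (s - 2)(s + 6). Numerator: 3(s + 6) + 4(s - 2) = (3s + 18) + (4s - 8) = 7s + 10
Result: (7s + 10)/[(s - 2)(s + 6)]


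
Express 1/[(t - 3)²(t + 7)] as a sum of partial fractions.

Cover-up at t=-7: R = 1/(-7 - 3)² = 1/100. Cover-up at t=3: Q = 1/(3 + 7) = 1/10. Comparing t² coeff: P = -R = -1/100
Result: (-1/100)/(t - 3) + (1/10)/(t - 3)² + (1/100)/(t + 7)


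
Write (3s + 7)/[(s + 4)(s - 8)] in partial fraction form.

At s=-4: A = (3·(-4) + 7)/(-4 - 8) = 5/12. At s=8: B = (3·8 + 7)/(8 + 4) = 31/12
Result: (5/12)/(s + 4) + (31/12)/(s - 8)


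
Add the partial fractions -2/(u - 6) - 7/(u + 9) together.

Common denominator (u - 6)(u + 9). Numerator: -2(u + 9) - 7(u - 6) = (-2u - 18) - (7u - 42) = -9u + 24
Result: (-9u + 24)/[(u - 6)(u + 9)]


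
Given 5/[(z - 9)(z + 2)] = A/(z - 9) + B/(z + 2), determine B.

Cover-up at z = -2: B = 5/(-2 - 9) = -5/11


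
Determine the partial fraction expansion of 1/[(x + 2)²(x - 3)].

Cover-up at x=3: C = 1/(3 + 2)² = 1/25. Cover-up at x=-2: B = 1/(-2 - 3) = -1/5. Comparing x² coeff: A = -C = -1/25
Result: (-1/25)/(x + 2) - (1/5)/(x + 2)² + (1/25)/(x - 3)


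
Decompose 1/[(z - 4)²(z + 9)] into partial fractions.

Cover-up at z=-9: γ = 1/(-9 - 4)² = 1/169. Cover-up at z=4: β = 1/(4 + 9) = 1/13. Comparing z² coeff: α = -γ = -1/169
Result: (-1/169)/(z - 4) + (1/13)/(z - 4)² + (1/169)/(z + 9)


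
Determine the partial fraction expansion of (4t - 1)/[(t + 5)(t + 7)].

At t=-5: A = (4·(-5) - 1)/(-5 + 7) = -21/2. At t=-7: B = (4·(-7) - 1)/(-7 + 5) = 29/2
Result: (-21/2)/(t + 5) + (29/2)/(t + 7)


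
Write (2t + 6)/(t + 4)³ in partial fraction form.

(2t + 6) = α(t + 4)² + β(t + 4) + γ. At t = -4: γ = 2·(-4) + 6 = -2. Coefficients: α = 0, β = 2
Result: 2/(t + 4)² - 2/(t + 4)³


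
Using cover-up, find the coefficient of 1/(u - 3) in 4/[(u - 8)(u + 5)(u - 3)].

Cover (u - 3), set u=3: 4/[(3 - 8)(3 + 5)] = -1/10


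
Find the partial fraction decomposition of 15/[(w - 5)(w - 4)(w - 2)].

Using cover-up method: A = 5, B = -15/2, C = 5/2
Result: 5/(w - 5) - (15/2)/(w - 4) + (5/2)/(w - 2)


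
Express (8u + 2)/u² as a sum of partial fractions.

(8u + 2) = Pu + Q. At u = 0: Q = 8·0 + 2 = 2. Coeff of u: P = 8
Result: 8/u + 2/u²


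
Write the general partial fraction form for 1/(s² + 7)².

Repeated quadratic factor: (As + B)/(s² + 7) + (Cs + D)/(s² + 7)²


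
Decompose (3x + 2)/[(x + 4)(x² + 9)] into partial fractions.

At x=-4: P = (3·(-4) + 2)/((-4)² + 9) = -2/5. Q = -P = 2/5, R = 3 - (-4)·P = 7/5
Result: (-2/5)/(x + 4) + ((2/5)x + 7/5)/(x² + 9)


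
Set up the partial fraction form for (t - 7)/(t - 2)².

Repeated linear factor: α/(t - 2) + β/(t - 2)²


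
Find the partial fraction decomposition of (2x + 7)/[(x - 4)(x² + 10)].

At x=4: A = (2·4 + 7)/(4² + 10) = 15/26. B = -A = -15/26, C = 2 - 4·A = -4/13
Result: (15/26)/(x - 4) - ((15/26)x + 4/13)/(x² + 10)


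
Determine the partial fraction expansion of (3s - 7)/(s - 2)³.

(3s - 7) = A(s - 2)² + B(s - 2) + C. At s = 2: C = 3·2 - 7 = -1. Coefficients: A = 0, B = 3
Result: 3/(s - 2)² - 1/(s - 2)³


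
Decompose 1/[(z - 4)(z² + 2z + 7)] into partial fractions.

Cover-up at z = 4: A = 1/(4² + 2·4 + 7) = 1/31. Then B = -A = -1/31, C = -A·(2 + 4) = -6/31
Result: (1/31)/(z - 4) - ((1/31)z + 6/31)/(z² + 2z + 7)


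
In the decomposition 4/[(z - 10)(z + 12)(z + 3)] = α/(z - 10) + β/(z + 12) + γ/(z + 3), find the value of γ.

Cover-up at z = -3: γ = 4/[(-3 - 10)(-3 + 12)] = 4/[(-13)(9)] = -4/117


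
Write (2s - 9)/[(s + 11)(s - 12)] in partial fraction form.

At s=-11: A = (2·(-11) - 9)/(-11 - 12) = 31/23. At s=12: B = (2·12 - 9)/(12 + 11) = 15/23
Result: (31/23)/(s + 11) + (15/23)/(s - 12)


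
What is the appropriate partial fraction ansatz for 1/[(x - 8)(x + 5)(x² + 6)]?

Two linear + quadratic: α/(x - 8) + β/(x + 5) + (γx + δ)/(x² + 6)


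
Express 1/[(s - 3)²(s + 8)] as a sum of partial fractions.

Cover-up at s=-8: C = 1/(-8 - 3)² = 1/121. Cover-up at s=3: B = 1/(3 + 8) = 1/11. Comparing s² coeff: A = -C = -1/121
Result: (-1/121)/(s - 3) + (1/11)/(s - 3)² + (1/121)/(s + 8)


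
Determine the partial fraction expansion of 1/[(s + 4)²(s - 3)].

Cover-up at s=3: C = 1/(3 + 4)² = 1/49. Cover-up at s=-4: B = 1/(-4 - 3) = -1/7. Comparing s² coeff: A = -C = -1/49
Result: (-1/49)/(s + 4) - (1/7)/(s + 4)² + (1/49)/(s - 3)


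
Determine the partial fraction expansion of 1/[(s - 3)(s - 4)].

1/(s - 3)(s - 4) = α/(s - 3) + β/(s - 4). α = 1/(3 - 4) = -1, β = 1/(4 - 3) = 1
Result: -1/(s - 3) + 1/(s - 4)


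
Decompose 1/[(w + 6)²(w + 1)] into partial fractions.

Cover-up at w=-1: R = 1/(-1 + 6)² = 1/25. Cover-up at w=-6: Q = 1/(-6 + 1) = -1/5. Comparing w² coeff: P = -R = -1/25
Result: (-1/25)/(w + 6) - (1/5)/(w + 6)² + (1/25)/(w + 1)


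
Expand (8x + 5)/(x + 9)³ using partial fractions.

(8x + 5) = P(x + 9)² + Q(x + 9) + R. At x = -9: R = 8·(-9) + 5 = -67. Coefficients: P = 0, Q = 8
Result: 8/(x + 9)² - 67/(x + 9)³


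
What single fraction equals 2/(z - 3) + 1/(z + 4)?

Common denominator (z - 3)(z + 4). Numerator: 2(z + 4) + 1(z - 3) = (2z + 8) + (z - 3) = 3z + 5
Result: (3z + 5)/[(z - 3)(z + 4)]


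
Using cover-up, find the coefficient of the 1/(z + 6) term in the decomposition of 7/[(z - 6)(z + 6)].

Cover (z + 6), set z=-6: 7/((z - 6) at z=-6) = 7/(-12) = -7/12


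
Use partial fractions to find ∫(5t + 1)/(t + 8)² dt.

Decompose: P = 5, Q = 5·(-8) + 1 = -39, so (5t + 1)/(t + 8)² = 5/(t + 8) - 39/(t + 8)². Integrate: ∫ P/(t + 8) dt = 5 ln|(t + 8)|; ∫ Q/(t + 8)² dt = 39/(t + 8). Sum: 5 ln|(t + 8)| + 39/(t + 8) + C


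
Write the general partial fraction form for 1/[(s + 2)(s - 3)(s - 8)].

Three distinct linear factors: α/(s + 2) + β/(s - 3) + γ/(s - 8)


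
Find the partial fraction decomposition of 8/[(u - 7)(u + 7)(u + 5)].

Using cover-up method: P = 1/21, Q = 2/7, R = -1/3
Result: (1/21)/(u - 7) + (2/7)/(u + 7) - (1/3)/(u + 5)


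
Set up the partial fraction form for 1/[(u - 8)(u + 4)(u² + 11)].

Two linear + quadratic: P/(u - 8) + Q/(u + 4) + (Ru + S)/(u² + 11)


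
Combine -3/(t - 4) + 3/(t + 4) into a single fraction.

Common denominator (t - 4)(t + 4). Numerator: -3(t + 4) + 3(t - 4) = (-3t - 12) + (3t - 12) = -24
Result: (-24)/[(t - 4)(t + 4)]


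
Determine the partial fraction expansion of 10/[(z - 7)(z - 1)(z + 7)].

Using cover-up method: P = 5/42, Q = -5/24, R = 5/56
Result: (5/42)/(z - 7) - (5/24)/(z - 1) + (5/56)/(z + 7)


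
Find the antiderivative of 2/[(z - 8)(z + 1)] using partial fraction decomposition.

Decompose: 2/[(z - 8)(z + 1)] = (2/9)/(z - 8) - (2/9)/(z + 1). Integrate each term: (2/9) ln|(z - 8)| - (2/9) ln|(z + 1)| + C


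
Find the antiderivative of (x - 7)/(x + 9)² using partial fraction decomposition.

Decompose: α = 1, β = 1·(-9) - 7 = -16, so (x - 7)/(x + 9)² = 1/(x + 9) - 16/(x + 9)². Integrate: ∫ α/(x + 9) dx = ln|(x + 9)|; ∫ β/(x + 9)² dx = 16/(x + 9). Sum: ln|(x + 9)| + 16/(x + 9) + C


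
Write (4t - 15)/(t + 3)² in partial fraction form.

(4t - 15) = α(t + 3) + β. At t = -3: β = 4·(-3) - 15 = -27. Coeff of t: α = 4
Result: 4/(t + 3) - 27/(t + 3)²


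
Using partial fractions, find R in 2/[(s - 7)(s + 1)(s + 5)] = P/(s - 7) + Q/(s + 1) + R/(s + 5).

Cover-up at s = -5: R = 2/[(-5 - 7)(-5 + 1)] = 2/[(-12)(-4)] = 2/48 = 1/24


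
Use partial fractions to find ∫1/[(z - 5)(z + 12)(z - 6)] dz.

Cover-up: α = -1/17, β = 1/306, γ = 1/18. Decomposition: (-1/17)/(z - 5) + (1/306)/(z + 12) + (1/18)/(z - 6). Integrate each term: (-1/17) ln|(z - 5)| + (1/306) ln|(z + 12)| + (1/18) ln|(z - 6)| + C


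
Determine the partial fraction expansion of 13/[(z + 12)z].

13/(z + 12)z = A/(z + 12) + B/z. A = 13/(-12 - 0) = -13/12, B = 13/(0 + 12) = 13/12
Result: (-13/12)/(z + 12) + (13/12)/z


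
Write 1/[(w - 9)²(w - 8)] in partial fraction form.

Cover-up at w=8: γ = 1/(8 - 9)² = 1. Cover-up at w=9: β = 1/(9 - 8) = 1. Comparing w² coeff: α = -γ = -1
Result: -1/(w - 9) + 1/(w - 9)² + 1/(w - 8)


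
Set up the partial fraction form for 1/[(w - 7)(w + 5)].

Distinct linear factors: α/(w - 7) + β/(w + 5)


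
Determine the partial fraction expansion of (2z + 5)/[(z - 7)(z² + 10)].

At z=7: α = (2·7 + 5)/(7² + 10) = 19/59. β = -α = -19/59, γ = 2 - 7·α = -15/59
Result: (19/59)/(z - 7) - ((19/59)z + 15/59)/(z² + 10)


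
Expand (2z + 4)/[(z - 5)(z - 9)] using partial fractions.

At z=5: A = (2·5 + 4)/(5 - 9) = -7/2. At z=9: B = (2·9 + 4)/(9 - 5) = 11/2
Result: (-7/2)/(z - 5) + (11/2)/(z - 9)


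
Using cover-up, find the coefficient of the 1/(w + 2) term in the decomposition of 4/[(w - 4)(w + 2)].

Cover (w + 2), set w=-2: 4/((w - 4) at w=-2) = 4/(-6) = -2/3


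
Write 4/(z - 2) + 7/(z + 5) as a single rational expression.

Common denominator (z - 2)(z + 5). Numerator: 4(z + 5) + 7(z - 2) = (4z + 20) + (7z - 14) = 11z + 6
Result: (11z + 6)/[(z - 2)(z + 5)]


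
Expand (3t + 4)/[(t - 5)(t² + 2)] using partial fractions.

At t=5: A = (3·5 + 4)/(5² + 2) = 19/27. B = -A = -19/27, C = 3 - 5·A = -14/27
Result: (19/27)/(t - 5) - ((19/27)t + 14/27)/(t² + 2)


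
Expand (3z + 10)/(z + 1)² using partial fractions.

(3z + 10) = α(z + 1) + β. At z = -1: β = 3·(-1) + 10 = 7. Coeff of z: α = 3
Result: 3/(z + 1) + 7/(z + 1)²


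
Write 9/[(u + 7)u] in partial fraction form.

9/(u + 7)u = P/(u + 7) + Q/u. P = 9/(-7 - 0) = -9/7, Q = 9/(0 + 7) = 9/7
Result: (-9/7)/(u + 7) + (9/7)/u


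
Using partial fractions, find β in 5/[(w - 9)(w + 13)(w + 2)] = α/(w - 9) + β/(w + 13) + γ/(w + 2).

Cover-up at w = -13: β = 5/[(-13 - 9)(-13 + 2)] = 5/[(-22)(-11)] = 5/242


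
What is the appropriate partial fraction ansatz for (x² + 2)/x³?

Repeated linear factor (power 3): P/x + Q/x² + R/x³


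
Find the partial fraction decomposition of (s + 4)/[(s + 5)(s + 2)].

At s=-5: A = (1·(-5) + 4)/(-5 + 2) = 1/3. At s=-2: B = (1·(-2) + 4)/(-2 + 5) = 2/3
Result: (1/3)/(s + 5) + (2/3)/(s + 2)


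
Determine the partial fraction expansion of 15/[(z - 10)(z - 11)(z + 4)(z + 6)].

Using Heaviside cover-up: (-15/224)/(z - 10) + (1/17)/(z - 11) + (1/28)/(z + 4) - (15/544)/(z + 6)


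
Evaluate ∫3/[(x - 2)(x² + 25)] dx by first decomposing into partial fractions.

Cover-up at x=2: A = 3/(2²+25) = 3/29. Coeff matching: B = -3/29, C = -6/29. Decomposition: (3/29)/(x - 2) - ((3/29)x + 6/29)/(x² + 25). Integrate: linear → ln, quadratic → (1/2)ln + arctan: (3/29) ln|(x - 2)| - (3/58) ln(x² + 25) - (6/145) arctan(x/5) + C


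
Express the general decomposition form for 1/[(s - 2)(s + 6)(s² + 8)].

Two linear + quadratic: P/(s - 2) + Q/(s + 6) + (Rs + S)/(s² + 8)


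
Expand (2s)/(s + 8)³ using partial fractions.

(2s) = A(s + 8)² + B(s + 8) + C. At s = -8: C = 2·(-8) + 0 = -16. Coefficients: A = 0, B = 2
Result: 2/(s + 8)² - 16/(s + 8)³


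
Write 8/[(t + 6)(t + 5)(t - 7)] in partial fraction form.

Using cover-up method: A = 8/13, B = -2/3, C = 2/39
Result: (8/13)/(t + 6) - (2/3)/(t + 5) + (2/39)/(t - 7)


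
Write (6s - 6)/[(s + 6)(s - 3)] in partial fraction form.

At s=-6: P = (6·(-6) - 6)/(-6 - 3) = 14/3. At s=3: Q = (6·3 - 6)/(3 + 6) = 4/3
Result: (14/3)/(s + 6) + (4/3)/(s - 3)


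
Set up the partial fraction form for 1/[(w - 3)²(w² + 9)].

Repeated linear + quadratic: A/(w - 3) + B/(w - 3)² + (Cw + D)/(w² + 9)


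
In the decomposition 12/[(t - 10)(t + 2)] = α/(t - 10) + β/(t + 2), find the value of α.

Cover-up at t = 10: α = 12/(10 + 2) = 12/12 = 1


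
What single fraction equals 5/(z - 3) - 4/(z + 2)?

Common denominator (z - 3)(z + 2). Numerator: 5(z + 2) - 4(z - 3) = (5z + 10) - (4z - 12) = z + 22
Result: (z + 22)/[(z - 3)(z + 2)]


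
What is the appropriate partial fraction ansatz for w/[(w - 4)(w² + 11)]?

Linear + irreducible quadratic: α/(w - 4) + (βw + γ)/(w² + 11)
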